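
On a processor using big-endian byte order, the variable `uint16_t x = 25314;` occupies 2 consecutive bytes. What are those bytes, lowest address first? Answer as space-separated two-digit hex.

62 E2

25314 in hexadecimal, padded to 16 bits, is 0x62E2.
Split into bytes (most-significant first): 62 E2.
In big-endian order the high byte comes first in memory.
So the memory order matches the most-significant-first order: 62 E2.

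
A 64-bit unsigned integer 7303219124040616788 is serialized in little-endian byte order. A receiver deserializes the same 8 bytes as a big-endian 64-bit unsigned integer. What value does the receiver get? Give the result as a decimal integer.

7303219124040616788 in 64-bit hexadecimal is 0x655A3F196547CB54.
Stored little-endian, the bytes at ascending addresses are 54 CB 47 65 19 3F 5A 65.
Read back as big-endian, the last byte is least significant, giving 0x54CB4765193F5A65.
0x54CB4765193F5A65 = 6110055818999061093.

6110055818999061093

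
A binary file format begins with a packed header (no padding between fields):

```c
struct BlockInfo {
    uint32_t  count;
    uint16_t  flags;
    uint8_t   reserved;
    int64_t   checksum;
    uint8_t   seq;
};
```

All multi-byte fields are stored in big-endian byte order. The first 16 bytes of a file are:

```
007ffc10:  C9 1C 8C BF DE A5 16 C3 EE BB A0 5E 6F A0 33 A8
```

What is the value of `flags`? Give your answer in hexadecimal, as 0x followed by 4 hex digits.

`flags` follows `count` (4 bytes), so it starts at byte offset 4 and occupies 2 bytes.
Bytes at offsets 4..5: DE A5.
In big-endian order the high byte comes first in memory.
The bytes are already most-significant first: 0xDEA5.

0xDEA5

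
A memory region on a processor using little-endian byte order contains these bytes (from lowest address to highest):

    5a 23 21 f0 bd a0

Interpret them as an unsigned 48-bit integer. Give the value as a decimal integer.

Little-endian: lowest address holds the least-significant byte.
Reassemble most-significant byte first: A0 BD F0 21 23 5A → 0xA0BDF021235A.
0xA0BDF021235A = 176737637966682.

176737637966682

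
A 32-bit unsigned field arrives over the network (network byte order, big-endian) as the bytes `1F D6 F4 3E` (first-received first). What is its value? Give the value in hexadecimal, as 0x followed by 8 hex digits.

Big-endian: lowest address holds the most-significant byte.
The bytes are already most-significant first: 0x1FD6F43E.

0x1FD6F43E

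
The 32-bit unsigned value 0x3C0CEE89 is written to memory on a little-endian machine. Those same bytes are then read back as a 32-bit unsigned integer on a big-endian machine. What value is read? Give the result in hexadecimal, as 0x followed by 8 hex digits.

Stored little-endian, the bytes at ascending addresses are 89 EE 0C 3C.
Read back as big-endian, the last byte is least significant, giving 0x89EE0C3C.

0x89EE0C3C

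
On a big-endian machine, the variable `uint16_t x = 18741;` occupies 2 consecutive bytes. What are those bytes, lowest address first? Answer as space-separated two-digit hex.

49 35

18741 in hexadecimal, padded to 16 bits, is 0x4935.
Split into bytes (most-significant first): 49 35.
In big-endian order the high byte comes first in memory.
So the memory order matches the most-significant-first order: 49 35.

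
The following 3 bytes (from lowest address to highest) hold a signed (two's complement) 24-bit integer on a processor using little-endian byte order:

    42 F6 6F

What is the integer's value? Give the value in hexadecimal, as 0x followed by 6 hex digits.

0x6FF642

In little-endian order the low byte comes first in memory.
Reassemble most-significant byte first: 6F F6 42 → 0x6FF642.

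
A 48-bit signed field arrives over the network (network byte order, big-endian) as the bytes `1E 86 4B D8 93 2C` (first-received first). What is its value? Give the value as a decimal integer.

Big-endian: lowest address holds the most-significant byte.
The bytes are already most-significant first: 0x1E864BD8932C.
0x1E864BD8932C = 33562146935596.

33562146935596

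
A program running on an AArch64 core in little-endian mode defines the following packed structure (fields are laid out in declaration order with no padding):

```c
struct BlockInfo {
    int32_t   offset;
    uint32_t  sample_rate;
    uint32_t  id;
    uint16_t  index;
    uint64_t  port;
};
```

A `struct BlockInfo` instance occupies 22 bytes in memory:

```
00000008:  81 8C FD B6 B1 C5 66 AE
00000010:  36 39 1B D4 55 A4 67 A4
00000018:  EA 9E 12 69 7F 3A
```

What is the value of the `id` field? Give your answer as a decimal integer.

3558553910

`id` follows `offset` (4 B), `sample_rate` (4 B), so it starts at offset 4 + 4 = 8 and occupies 4 bytes.
Bytes at offsets 8..11: 36 39 1B D4.
In little-endian order the low byte comes first in memory.
Reassemble most-significant byte first: D4 1B 39 36 → 0xD41B3936.
0xD41B3936 = 3558553910.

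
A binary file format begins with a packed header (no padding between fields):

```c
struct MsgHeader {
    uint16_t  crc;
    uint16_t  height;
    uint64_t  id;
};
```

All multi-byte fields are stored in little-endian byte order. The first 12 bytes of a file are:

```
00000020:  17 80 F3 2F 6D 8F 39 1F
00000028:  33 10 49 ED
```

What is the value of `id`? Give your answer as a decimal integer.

17098215272042041197

`id` follows `crc` (2 B), `height` (2 B), so it starts at offset 2 + 2 = 4 and occupies 8 bytes.
Bytes at offsets 4..11: 6D 8F 39 1F 33 10 49 ED.
In little-endian order the low byte comes first in memory.
Reassemble most-significant byte first: ED 49 10 33 1F 39 8F 6D → 0xED4910331F398F6D.
0xED4910331F398F6D = 17098215272042041197.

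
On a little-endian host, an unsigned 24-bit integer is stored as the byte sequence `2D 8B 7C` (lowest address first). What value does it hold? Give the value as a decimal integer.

Little-endian stores the least-significant byte at the lowest address.
Reassemble most-significant byte first: 7C 8B 2D → 0x7C8B2D.
0x7C8B2D = 8162093.

8162093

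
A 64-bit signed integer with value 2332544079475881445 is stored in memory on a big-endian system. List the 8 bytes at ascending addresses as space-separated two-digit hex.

2332544079475881445 in hexadecimal, padded to 64 bits, is 0x205EDC7B6019B5E5.
Split into bytes (most-significant first): 20 5E DC 7B 60 19 B5 E5.
Big-endian: lowest address holds the most-significant byte.
So the memory order matches the most-significant-first order: 20 5E DC 7B 60 19 B5 E5.

20 5E DC 7B 60 19 B5 E5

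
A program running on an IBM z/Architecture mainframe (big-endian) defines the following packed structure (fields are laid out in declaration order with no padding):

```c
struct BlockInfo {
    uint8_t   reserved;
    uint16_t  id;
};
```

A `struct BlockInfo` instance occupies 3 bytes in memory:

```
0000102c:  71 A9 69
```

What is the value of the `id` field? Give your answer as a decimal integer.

43369

`id` follows `reserved` (1 byte), so it starts at byte offset 1 and occupies 2 bytes.
Bytes at offsets 1..2: A9 69.
Big-endian stores the most-significant byte at the lowest address.
The bytes are already most-significant first: 0xA969.
0xA969 = 43369.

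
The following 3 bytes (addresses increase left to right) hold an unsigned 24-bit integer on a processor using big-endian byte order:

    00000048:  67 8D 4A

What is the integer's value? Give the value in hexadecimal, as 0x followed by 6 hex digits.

0x678D4A

Big-endian: lowest address holds the most-significant byte.
The bytes are already most-significant first: 0x678D4A.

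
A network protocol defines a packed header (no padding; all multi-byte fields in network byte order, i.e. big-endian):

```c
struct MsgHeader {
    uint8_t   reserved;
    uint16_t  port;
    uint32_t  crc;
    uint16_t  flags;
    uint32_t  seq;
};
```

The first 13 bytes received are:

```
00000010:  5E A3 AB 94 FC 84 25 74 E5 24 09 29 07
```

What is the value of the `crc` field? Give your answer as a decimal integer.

`crc` follows `reserved` (1 B), `port` (2 B), so it starts at offset 1 + 2 = 3 and occupies 4 bytes.
Bytes at offsets 3..6: 94 FC 84 25.
Big-endian: lowest address holds the most-significant byte.
The bytes are already most-significant first: 0x94FC8425.
0x94FC8425 = 2499576869.

2499576869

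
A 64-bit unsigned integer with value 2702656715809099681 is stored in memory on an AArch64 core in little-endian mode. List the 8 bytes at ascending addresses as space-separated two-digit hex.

A1 0F A0 B7 F6 C3 81 25

2702656715809099681 in hexadecimal, padded to 64 bits, is 0x2581C3F6B7A00FA1.
Split into bytes (most-significant first): 25 81 C3 F6 B7 A0 0F A1.
Little-endian stores the least-significant byte at the lowest address.
So at ascending addresses the bytes are A1 0F A0 B7 F6 C3 81 25.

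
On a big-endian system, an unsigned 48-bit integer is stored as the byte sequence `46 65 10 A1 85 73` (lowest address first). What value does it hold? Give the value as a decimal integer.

In big-endian order the high byte comes first in memory.
The bytes are already most-significant first: 0x466510A18573.
0x466510A18573 = 77399884662131.

77399884662131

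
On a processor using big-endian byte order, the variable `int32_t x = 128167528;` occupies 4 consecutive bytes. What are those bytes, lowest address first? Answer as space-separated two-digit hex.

128167528 in hexadecimal, padded to 32 bits, is 0x07A3AE68.
Split into bytes (most-significant first): 07 A3 AE 68.
In big-endian order the high byte comes first in memory.
So the memory order matches the most-significant-first order: 07 A3 AE 68.

07 A3 AE 68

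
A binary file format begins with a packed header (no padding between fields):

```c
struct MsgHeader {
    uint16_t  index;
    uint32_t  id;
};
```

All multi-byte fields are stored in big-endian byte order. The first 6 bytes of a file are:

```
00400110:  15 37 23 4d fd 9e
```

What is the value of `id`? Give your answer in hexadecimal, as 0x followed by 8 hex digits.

`id` follows `index` (2 bytes), so it starts at byte offset 2 and occupies 4 bytes.
Bytes at offsets 2..5: 23 4D FD 9E.
Big-endian stores the most-significant byte at the lowest address.
The bytes are already most-significant first: 0x234DFD9E.

0x234DFD9E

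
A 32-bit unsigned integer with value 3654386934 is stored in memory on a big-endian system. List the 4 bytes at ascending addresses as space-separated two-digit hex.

3654386934 in hexadecimal, padded to 32 bits, is 0xD9D184F6.
Split into bytes (most-significant first): D9 D1 84 F6.
Big-endian stores the most-significant byte at the lowest address.
So the memory order matches the most-significant-first order: D9 D1 84 F6.

D9 D1 84 F6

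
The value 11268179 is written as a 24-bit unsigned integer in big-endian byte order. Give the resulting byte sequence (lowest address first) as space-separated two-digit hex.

AB F0 53

11268179 in hexadecimal, padded to 24 bits, is 0xABF053.
Split into bytes (most-significant first): AB F0 53.
Big-endian: lowest address holds the most-significant byte.
So the memory order matches the most-significant-first order: AB F0 53.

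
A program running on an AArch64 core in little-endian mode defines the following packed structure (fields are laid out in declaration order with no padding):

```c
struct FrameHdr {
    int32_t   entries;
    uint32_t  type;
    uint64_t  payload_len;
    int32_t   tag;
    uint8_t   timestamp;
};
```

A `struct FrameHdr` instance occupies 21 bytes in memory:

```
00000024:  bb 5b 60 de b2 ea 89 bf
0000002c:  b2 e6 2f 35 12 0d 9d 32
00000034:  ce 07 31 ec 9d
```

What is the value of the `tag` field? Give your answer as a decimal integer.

-332331058

`tag` follows `entries` (4 B), `type` (4 B), `payload_len` (8 B), so it starts at offset 4 + 4 + 8 = 16 and occupies 4 bytes.
Bytes at offsets 16..19: CE 07 31 EC.
Little-endian stores the least-significant byte at the lowest address.
Reassemble most-significant byte first: EC 31 07 CE → 0xEC3107CE.
Top bit is set, so as a signed 32-bit value this is 0xEC3107CE − 2^32 = -332331058.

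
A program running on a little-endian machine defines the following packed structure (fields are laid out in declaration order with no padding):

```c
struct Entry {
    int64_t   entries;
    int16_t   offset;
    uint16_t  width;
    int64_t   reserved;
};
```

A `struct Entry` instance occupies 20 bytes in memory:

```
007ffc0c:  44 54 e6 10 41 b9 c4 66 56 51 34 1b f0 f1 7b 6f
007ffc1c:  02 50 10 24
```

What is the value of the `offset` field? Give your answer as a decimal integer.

20822

`offset` follows `entries` (8 bytes), so it starts at byte offset 8 and occupies 2 bytes.
Bytes at offsets 8..9: 56 51.
Little-endian stores the least-significant byte at the lowest address.
Reassemble most-significant byte first: 51 56 → 0x5156.
0x5156 = 20822.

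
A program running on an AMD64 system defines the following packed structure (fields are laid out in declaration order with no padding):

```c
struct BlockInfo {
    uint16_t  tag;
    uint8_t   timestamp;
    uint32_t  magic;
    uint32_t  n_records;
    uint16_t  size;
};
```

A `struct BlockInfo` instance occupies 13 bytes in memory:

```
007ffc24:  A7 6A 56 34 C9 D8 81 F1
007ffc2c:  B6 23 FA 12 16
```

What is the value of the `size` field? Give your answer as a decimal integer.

5650

`size` follows `tag` (2 B), `timestamp` (1 B), `magic` (4 B), `n_records` (4 B), so it starts at offset 2 + 1 + 4 + 4 = 11 and occupies 2 bytes.
Bytes at offsets 11..12: 12 16.
Little-endian stores the least-significant byte at the lowest address.
Reassemble most-significant byte first: 16 12 → 0x1612.
0x1612 = 5650.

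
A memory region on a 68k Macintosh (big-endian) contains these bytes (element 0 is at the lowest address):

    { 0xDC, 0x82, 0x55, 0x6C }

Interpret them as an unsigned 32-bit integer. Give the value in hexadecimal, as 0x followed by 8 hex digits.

Big-endian: lowest address holds the most-significant byte.
The bytes are already most-significant first: 0xDC82556C.

0xDC82556C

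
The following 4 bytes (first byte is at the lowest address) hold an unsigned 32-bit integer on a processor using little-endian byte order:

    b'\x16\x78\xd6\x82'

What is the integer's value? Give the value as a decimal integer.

2195093526

Little-endian stores the least-significant byte at the lowest address.
Reassemble most-significant byte first: 82 D6 78 16 → 0x82D67816.
0x82D67816 = 2195093526.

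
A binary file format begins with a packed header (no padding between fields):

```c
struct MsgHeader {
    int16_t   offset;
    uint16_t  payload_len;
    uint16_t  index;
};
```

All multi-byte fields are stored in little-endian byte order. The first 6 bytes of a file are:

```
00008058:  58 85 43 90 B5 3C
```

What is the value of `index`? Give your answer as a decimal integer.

`index` follows `offset` (2 B), `payload_len` (2 B), so it starts at offset 2 + 2 = 4 and occupies 2 bytes.
Bytes at offsets 4..5: B5 3C.
Little-endian stores the least-significant byte at the lowest address.
Reassemble most-significant byte first: 3C B5 → 0x3CB5.
0x3CB5 = 15541.

15541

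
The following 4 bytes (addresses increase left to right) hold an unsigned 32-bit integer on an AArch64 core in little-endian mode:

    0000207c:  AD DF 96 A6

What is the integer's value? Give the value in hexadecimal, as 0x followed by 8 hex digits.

0xA696DFAD

Little-endian stores the least-significant byte at the lowest address.
Reassemble most-significant byte first: A6 96 DF AD → 0xA696DFAD.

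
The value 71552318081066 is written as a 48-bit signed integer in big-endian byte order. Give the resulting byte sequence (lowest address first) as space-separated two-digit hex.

71552318081066 in hexadecimal, padded to 48 bits, is 0x41139280882A.
Split into bytes (most-significant first): 41 13 92 80 88 2A.
In big-endian order the high byte comes first in memory.
So the memory order matches the most-significant-first order: 41 13 92 80 88 2A.

41 13 92 80 88 2A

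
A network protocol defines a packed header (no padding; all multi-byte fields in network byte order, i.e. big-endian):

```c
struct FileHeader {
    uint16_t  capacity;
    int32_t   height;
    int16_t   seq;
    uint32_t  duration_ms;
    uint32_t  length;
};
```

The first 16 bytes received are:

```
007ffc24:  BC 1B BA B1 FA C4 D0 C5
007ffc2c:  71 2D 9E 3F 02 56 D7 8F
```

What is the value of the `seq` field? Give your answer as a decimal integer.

`seq` follows `capacity` (2 B), `height` (4 B), so it starts at offset 2 + 4 = 6 and occupies 2 bytes.
Bytes at offsets 6..7: D0 C5.
Big-endian stores the most-significant byte at the lowest address.
The bytes are already most-significant first: 0xD0C5.
Top bit is set, so as a signed 16-bit value this is 0xD0C5 − 2^16 = -12091.

-12091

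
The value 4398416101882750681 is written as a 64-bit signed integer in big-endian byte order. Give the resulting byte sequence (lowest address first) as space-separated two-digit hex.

3D 0A 50 24 0F 14 66 D9

4398416101882750681 in hexadecimal, padded to 64 bits, is 0x3D0A50240F1466D9.
Split into bytes (most-significant first): 3D 0A 50 24 0F 14 66 D9.
In big-endian order the high byte comes first in memory.
So the memory order matches the most-significant-first order: 3D 0A 50 24 0F 14 66 D9.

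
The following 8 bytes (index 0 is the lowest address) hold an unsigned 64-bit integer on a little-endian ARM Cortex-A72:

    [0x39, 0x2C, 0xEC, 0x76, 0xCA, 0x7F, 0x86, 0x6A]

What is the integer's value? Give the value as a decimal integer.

7675963122454899769

Little-endian: lowest address holds the least-significant byte.
Reassemble most-significant byte first: 6A 86 7F CA 76 EC 2C 39 → 0x6A867FCA76EC2C39.
0x6A867FCA76EC2C39 = 7675963122454899769.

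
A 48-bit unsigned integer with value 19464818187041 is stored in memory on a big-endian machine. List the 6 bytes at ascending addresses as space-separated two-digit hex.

11 B4 01 92 DB 21

19464818187041 in hexadecimal, padded to 48 bits, is 0x11B40192DB21.
Split into bytes (most-significant first): 11 B4 01 92 DB 21.
In big-endian order the high byte comes first in memory.
So the memory order matches the most-significant-first order: 11 B4 01 92 DB 21.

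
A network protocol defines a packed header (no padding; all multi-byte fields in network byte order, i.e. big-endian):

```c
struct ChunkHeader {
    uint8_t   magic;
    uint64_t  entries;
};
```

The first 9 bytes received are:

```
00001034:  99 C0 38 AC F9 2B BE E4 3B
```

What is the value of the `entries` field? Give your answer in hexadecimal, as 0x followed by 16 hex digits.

0xC038ACF92BBEE43B

`entries` follows `magic` (1 byte), so it starts at byte offset 1 and occupies 8 bytes.
Bytes at offsets 1..8: C0 38 AC F9 2B BE E4 3B.
Big-endian: lowest address holds the most-significant byte.
The bytes are already most-significant first: 0xC038ACF92BBEE43B.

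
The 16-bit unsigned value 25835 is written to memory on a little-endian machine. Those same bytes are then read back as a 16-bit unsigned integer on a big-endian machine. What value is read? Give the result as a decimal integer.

25835 in 16-bit hexadecimal is 0x64EB.
Stored little-endian, the bytes at ascending addresses are EB 64.
Read back as big-endian, the last byte is least significant, giving 0xEB64.
0xEB64 = 60260.

60260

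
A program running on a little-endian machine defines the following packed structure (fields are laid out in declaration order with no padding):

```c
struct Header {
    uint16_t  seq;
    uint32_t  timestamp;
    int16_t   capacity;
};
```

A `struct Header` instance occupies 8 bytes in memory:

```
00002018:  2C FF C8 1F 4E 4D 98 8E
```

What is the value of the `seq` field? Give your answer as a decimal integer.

65324

`seq` is the first field, at byte offset 0, occupying 2 bytes.
Bytes at offsets 0..1: 2C FF.
Little-endian stores the least-significant byte at the lowest address.
Reassemble most-significant byte first: FF 2C → 0xFF2C.
0xFF2C = 65324.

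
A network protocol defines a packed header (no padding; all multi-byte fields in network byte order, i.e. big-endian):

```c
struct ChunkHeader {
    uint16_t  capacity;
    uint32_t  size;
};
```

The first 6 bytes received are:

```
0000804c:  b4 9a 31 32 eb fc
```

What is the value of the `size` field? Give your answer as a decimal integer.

`size` follows `capacity` (2 bytes), so it starts at byte offset 2 and occupies 4 bytes.
Bytes at offsets 2..5: 31 32 EB FC.
In big-endian order the high byte comes first in memory.
The bytes are already most-significant first: 0x3132EBFC.
0x3132EBFC = 825420796.

825420796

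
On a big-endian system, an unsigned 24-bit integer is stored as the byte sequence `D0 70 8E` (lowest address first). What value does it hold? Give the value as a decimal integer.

13660302

Big-endian: lowest address holds the most-significant byte.
The bytes are already most-significant first: 0xD0708E.
0xD0708E = 13660302.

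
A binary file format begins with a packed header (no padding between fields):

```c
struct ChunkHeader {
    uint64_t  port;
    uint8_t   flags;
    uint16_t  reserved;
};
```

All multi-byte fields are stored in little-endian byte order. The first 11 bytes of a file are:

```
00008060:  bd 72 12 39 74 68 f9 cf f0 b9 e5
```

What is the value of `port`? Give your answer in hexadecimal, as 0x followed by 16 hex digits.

0xCFF96874391272BD

`port` is the first field, at byte offset 0, occupying 8 bytes.
Bytes at offsets 0..7: BD 72 12 39 74 68 F9 CF.
Little-endian: lowest address holds the least-significant byte.
Reassemble most-significant byte first: CF F9 68 74 39 12 72 BD → 0xCFF96874391272BD.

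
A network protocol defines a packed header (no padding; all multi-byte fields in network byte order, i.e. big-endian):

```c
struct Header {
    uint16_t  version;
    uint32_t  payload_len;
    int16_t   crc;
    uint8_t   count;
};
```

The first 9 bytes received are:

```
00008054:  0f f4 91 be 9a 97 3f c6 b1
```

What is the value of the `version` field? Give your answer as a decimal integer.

4084

`version` is the first field, at byte offset 0, occupying 2 bytes.
Bytes at offsets 0..1: 0F F4.
Big-endian: lowest address holds the most-significant byte.
The bytes are already most-significant first: 0x0FF4.
0x0FF4 = 4084.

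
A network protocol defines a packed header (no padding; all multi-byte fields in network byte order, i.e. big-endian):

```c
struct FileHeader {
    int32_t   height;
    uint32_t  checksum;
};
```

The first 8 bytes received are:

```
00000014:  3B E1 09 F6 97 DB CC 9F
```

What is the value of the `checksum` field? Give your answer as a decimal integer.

`checksum` follows `height` (4 bytes), so it starts at byte offset 4 and occupies 4 bytes.
Bytes at offsets 4..7: 97 DB CC 9F.
Big-endian stores the most-significant byte at the lowest address.
The bytes are already most-significant first: 0x97DBCC9F.
0x97DBCC9F = 2547764383.

2547764383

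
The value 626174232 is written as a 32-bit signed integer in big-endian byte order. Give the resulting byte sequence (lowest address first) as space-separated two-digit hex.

626174232 in hexadecimal, padded to 32 bits, is 0x2552A918.
Split into bytes (most-significant first): 25 52 A9 18.
Big-endian: lowest address holds the most-significant byte.
So the memory order matches the most-significant-first order: 25 52 A9 18.

25 52 A9 18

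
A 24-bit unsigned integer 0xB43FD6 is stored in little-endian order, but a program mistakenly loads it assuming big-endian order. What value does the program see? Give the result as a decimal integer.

14041012

Stored little-endian, the bytes at ascending addresses are D6 3F B4.
Read back as big-endian, the last byte is least significant, giving 0xD63FB4.
0xD63FB4 = 14041012.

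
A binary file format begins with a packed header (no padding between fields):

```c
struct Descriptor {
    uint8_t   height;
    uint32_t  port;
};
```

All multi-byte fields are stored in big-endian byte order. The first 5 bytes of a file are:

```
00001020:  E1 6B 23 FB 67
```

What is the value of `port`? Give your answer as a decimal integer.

1797520231

`port` follows `height` (1 byte), so it starts at byte offset 1 and occupies 4 bytes.
Bytes at offsets 1..4: 6B 23 FB 67.
In big-endian order the high byte comes first in memory.
The bytes are already most-significant first: 0x6B23FB67.
0x6B23FB67 = 1797520231.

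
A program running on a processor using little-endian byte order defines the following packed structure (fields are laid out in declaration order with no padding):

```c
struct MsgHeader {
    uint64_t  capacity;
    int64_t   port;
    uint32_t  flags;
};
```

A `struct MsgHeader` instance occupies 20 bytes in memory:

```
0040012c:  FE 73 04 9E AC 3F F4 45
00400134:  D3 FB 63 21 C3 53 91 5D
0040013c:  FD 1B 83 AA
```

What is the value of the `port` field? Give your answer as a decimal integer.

`port` follows `capacity` (8 bytes), so it starts at byte offset 8 and occupies 8 bytes.
Bytes at offsets 8..15: D3 FB 63 21 C3 53 91 5D.
Little-endian: lowest address holds the least-significant byte.
Reassemble most-significant byte first: 5D 91 53 C3 21 63 FB D3 → 0x5D9153C32163FBD3.
0x5D9153C32163FBD3 = 6742262214694271955.

6742262214694271955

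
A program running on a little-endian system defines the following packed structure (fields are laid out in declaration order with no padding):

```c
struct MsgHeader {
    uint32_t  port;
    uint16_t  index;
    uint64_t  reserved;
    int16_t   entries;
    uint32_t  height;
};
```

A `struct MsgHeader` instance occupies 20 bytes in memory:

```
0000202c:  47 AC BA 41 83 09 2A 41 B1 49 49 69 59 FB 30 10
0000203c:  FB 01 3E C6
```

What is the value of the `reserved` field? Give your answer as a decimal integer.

`reserved` follows `port` (4 B), `index` (2 B), so it starts at offset 4 + 2 = 6 and occupies 8 bytes.
Bytes at offsets 6..13: 2A 41 B1 49 49 69 59 FB.
Little-endian stores the least-significant byte at the lowest address.
Reassemble most-significant byte first: FB 59 69 49 49 B1 41 2A → 0xFB59694949B1412A.
0xFB59694949B1412A = 18111623139937042730.

18111623139937042730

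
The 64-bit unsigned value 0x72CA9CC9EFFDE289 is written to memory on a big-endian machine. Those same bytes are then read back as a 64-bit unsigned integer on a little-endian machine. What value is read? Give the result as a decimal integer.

Stored big-endian, the bytes at ascending addresses are 72 CA 9C C9 EF FD E2 89.
Read back as little-endian, the first byte is least significant, giving 0x89E2FDEFC99CCA72.
0x89E2FDEFC99CCA72 = 9935782934254242418.

9935782934254242418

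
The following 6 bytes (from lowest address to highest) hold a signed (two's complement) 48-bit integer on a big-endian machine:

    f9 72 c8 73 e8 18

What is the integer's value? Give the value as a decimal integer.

Big-endian stores the most-significant byte at the lowest address.
The bytes are already most-significant first: 0xF972C873E818.
Top bit is set, so as a signed 48-bit value this is 0xF972C873E818 − 2^48 = -7203592083432.

-7203592083432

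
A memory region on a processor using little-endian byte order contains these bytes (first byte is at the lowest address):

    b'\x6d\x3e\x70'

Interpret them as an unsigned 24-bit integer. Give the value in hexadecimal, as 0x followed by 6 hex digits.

0x703E6D

Little-endian: lowest address holds the least-significant byte.
Reassemble most-significant byte first: 70 3E 6D → 0x703E6D.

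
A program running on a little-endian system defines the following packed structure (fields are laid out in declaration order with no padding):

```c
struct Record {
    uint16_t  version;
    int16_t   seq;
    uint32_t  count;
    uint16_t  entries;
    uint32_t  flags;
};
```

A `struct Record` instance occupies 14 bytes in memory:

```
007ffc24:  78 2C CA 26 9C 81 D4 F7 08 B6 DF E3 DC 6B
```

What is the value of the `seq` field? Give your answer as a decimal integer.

`seq` follows `version` (2 bytes), so it starts at byte offset 2 and occupies 2 bytes.
Bytes at offsets 2..3: CA 26.
Little-endian: lowest address holds the least-significant byte.
Reassemble most-significant byte first: 26 CA → 0x26CA.
0x26CA = 9930.

9930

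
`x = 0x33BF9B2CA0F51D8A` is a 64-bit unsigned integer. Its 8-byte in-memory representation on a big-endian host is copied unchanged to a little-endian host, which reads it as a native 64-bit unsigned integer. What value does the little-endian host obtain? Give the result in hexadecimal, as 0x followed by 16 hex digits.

0x8A1DF5A02C9BBF33

Stored big-endian, the bytes at ascending addresses are 33 BF 9B 2C A0 F5 1D 8A.
Read back as little-endian, the first byte is least significant, giving 0x8A1DF5A02C9BBF33.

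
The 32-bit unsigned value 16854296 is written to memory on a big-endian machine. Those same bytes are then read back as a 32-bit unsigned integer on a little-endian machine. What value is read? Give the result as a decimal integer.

405602561

16854296 in 32-bit hexadecimal is 0x01012D18.
Stored big-endian, the bytes at ascending addresses are 01 01 2D 18.
Read back as little-endian, the first byte is least significant, giving 0x182D0101.
0x182D0101 = 405602561.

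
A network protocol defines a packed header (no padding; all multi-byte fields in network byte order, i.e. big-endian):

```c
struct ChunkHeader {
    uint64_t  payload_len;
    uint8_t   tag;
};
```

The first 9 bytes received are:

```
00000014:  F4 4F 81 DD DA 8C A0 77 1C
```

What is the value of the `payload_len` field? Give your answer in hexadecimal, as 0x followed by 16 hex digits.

`payload_len` is the first field, at byte offset 0, occupying 8 bytes.
Bytes at offsets 0..7: F4 4F 81 DD DA 8C A0 77.
Big-endian stores the most-significant byte at the lowest address.
The bytes are already most-significant first: 0xF44F81DDDA8CA077.

0xF44F81DDDA8CA077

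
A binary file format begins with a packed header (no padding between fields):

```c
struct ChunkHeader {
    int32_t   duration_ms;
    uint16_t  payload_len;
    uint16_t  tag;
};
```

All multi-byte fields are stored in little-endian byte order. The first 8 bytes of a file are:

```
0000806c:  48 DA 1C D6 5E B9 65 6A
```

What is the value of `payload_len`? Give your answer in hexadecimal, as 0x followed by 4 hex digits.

`payload_len` follows `duration_ms` (4 bytes), so it starts at byte offset 4 and occupies 2 bytes.
Bytes at offsets 4..5: 5E B9.
Little-endian stores the least-significant byte at the lowest address.
Reassemble most-significant byte first: B9 5E → 0xB95E.

0xB95E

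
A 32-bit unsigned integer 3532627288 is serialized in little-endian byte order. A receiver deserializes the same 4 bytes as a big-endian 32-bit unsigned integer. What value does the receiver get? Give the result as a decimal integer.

3532627288 in 32-bit hexadecimal is 0xD28F9D58.
Stored little-endian, the bytes at ascending addresses are 58 9D 8F D2.
Read back as big-endian, the last byte is least significant, giving 0x589D8FD2.
0x589D8FD2 = 1486720978.

1486720978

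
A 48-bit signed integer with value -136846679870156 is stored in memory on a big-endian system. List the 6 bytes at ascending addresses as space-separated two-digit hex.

Two's complement of -136846679870156 in 48 bits: 136846679870156 = 0x7C7619BE0ACC; invert → 0x8389E641F533; add 1 → 0x8389E641F534.
Split into bytes (most-significant first): 83 89 E6 41 F5 34.
Big-endian stores the most-significant byte at the lowest address.
So the memory order matches the most-significant-first order: 83 89 E6 41 F5 34.

83 89 E6 41 F5 34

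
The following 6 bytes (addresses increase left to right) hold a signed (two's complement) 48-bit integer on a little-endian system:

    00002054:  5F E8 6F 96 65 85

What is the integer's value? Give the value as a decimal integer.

In little-endian order the low byte comes first in memory.
Reassemble most-significant byte first: 85 65 96 6F E8 5F → 0x8565966FE85F.
Top bit is set, so as a signed 48-bit value this is 0x8565966FE85F − 2^48 = -134803614603169.

-134803614603169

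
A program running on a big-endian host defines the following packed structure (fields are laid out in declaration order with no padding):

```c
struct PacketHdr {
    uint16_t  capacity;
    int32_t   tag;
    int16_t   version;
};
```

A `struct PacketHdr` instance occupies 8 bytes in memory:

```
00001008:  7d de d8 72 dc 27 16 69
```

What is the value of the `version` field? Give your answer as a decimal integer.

`version` follows `capacity` (2 B), `tag` (4 B), so it starts at offset 2 + 4 = 6 and occupies 2 bytes.
Bytes at offsets 6..7: 16 69.
Big-endian: lowest address holds the most-significant byte.
The bytes are already most-significant first: 0x1669.
0x1669 = 5737.

5737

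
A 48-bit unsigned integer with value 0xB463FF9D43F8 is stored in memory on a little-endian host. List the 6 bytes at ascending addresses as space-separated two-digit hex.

F8 43 9D FF 63 B4

Split into bytes (most-significant first): B4 63 FF 9D 43 F8.
Little-endian: lowest address holds the least-significant byte.
So at ascending addresses the bytes are F8 43 9D FF 63 B4.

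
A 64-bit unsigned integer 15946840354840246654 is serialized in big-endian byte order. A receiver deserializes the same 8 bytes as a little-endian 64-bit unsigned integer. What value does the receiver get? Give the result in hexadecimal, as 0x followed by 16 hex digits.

15946840354840246654 in 64-bit hexadecimal is 0xDD4E8ED0101DF97E.
Stored big-endian, the bytes at ascending addresses are DD 4E 8E D0 10 1D F9 7E.
Read back as little-endian, the first byte is least significant, giving 0x7EF91D10D08E4EDD.

0x7EF91D10D08E4EDD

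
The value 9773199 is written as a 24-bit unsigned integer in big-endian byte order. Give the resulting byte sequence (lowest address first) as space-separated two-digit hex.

9773199 in hexadecimal, padded to 24 bits, is 0x95208F.
Split into bytes (most-significant first): 95 20 8F.
Big-endian stores the most-significant byte at the lowest address.
So the memory order matches the most-significant-first order: 95 20 8F.

95 20 8F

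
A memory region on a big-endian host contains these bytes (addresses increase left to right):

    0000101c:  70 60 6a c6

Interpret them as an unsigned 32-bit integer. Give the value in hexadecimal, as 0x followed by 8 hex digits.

0x70606AC6

Big-endian stores the most-significant byte at the lowest address.
The bytes are already most-significant first: 0x70606AC6.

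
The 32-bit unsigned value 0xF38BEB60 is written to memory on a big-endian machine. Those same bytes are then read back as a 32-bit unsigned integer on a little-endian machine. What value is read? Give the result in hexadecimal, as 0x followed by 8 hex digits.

0x60EB8BF3

Stored big-endian, the bytes at ascending addresses are F3 8B EB 60.
Read back as little-endian, the first byte is least significant, giving 0x60EB8BF3.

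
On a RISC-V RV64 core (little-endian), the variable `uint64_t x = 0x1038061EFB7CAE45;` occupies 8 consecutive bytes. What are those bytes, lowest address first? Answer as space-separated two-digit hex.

45 AE 7C FB 1E 06 38 10

Split into bytes (most-significant first): 10 38 06 1E FB 7C AE 45.
Little-endian stores the least-significant byte at the lowest address.
So at ascending addresses the bytes are 45 AE 7C FB 1E 06 38 10.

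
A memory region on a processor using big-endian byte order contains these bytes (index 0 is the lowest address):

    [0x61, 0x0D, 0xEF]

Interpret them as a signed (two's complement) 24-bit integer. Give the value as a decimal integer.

Big-endian: lowest address holds the most-significant byte.
The bytes are already most-significant first: 0x610DEF.
0x610DEF = 6360559.

6360559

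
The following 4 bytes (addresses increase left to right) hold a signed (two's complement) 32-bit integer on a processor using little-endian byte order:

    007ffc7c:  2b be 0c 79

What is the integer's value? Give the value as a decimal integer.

2030878251

Little-endian stores the least-significant byte at the lowest address.
Reassemble most-significant byte first: 79 0C BE 2B → 0x790CBE2B.
0x790CBE2B = 2030878251.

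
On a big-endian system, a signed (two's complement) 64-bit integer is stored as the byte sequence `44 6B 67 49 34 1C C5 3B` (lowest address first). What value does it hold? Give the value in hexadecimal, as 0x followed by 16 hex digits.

0x446B6749341CC53B

Big-endian: lowest address holds the most-significant byte.
The bytes are already most-significant first: 0x446B6749341CC53B.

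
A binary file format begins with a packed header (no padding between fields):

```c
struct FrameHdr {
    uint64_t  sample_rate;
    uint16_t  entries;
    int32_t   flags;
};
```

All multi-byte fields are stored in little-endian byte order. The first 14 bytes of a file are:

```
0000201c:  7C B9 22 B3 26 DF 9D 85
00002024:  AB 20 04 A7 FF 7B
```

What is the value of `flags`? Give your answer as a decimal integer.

`flags` follows `sample_rate` (8 B), `entries` (2 B), so it starts at offset 8 + 2 = 10 and occupies 4 bytes.
Bytes at offsets 10..13: 04 A7 FF 7B.
In little-endian order the low byte comes first in memory.
Reassemble most-significant byte first: 7B FF A7 04 → 0x7BFFA704.
0x7BFFA704 = 2080352004.

2080352004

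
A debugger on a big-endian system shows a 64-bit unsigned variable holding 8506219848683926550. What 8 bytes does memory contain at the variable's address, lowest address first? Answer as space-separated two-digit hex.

76 0C 29 E2 6E 2E B4 16

8506219848683926550 in hexadecimal, padded to 64 bits, is 0x760C29E26E2EB416.
Split into bytes (most-significant first): 76 0C 29 E2 6E 2E B4 16.
Big-endian stores the most-significant byte at the lowest address.
So the memory order matches the most-significant-first order: 76 0C 29 E2 6E 2E B4 16.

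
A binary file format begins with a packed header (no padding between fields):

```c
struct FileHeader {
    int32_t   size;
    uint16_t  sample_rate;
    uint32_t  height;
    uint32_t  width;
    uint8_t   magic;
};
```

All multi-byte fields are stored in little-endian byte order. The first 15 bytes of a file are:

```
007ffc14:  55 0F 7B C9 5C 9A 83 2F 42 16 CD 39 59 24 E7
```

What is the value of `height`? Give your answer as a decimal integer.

373436291

`height` follows `size` (4 B), `sample_rate` (2 B), so it starts at offset 4 + 2 = 6 and occupies 4 bytes.
Bytes at offsets 6..9: 83 2F 42 16.
Little-endian stores the least-significant byte at the lowest address.
Reassemble most-significant byte first: 16 42 2F 83 → 0x16422F83.
0x16422F83 = 373436291.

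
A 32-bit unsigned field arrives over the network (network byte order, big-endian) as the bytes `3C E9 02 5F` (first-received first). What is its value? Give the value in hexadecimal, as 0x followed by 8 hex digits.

0x3CE9025F

Big-endian stores the most-significant byte at the lowest address.
The bytes are already most-significant first: 0x3CE9025F.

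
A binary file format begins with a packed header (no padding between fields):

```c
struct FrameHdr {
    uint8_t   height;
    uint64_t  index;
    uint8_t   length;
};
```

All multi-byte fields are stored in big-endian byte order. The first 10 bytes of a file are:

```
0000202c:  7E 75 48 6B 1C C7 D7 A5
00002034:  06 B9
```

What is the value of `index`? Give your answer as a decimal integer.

`index` follows `height` (1 byte), so it starts at byte offset 1 and occupies 8 bytes.
Bytes at offsets 1..8: 75 48 6B 1C C7 D7 A5 06.
In big-endian order the high byte comes first in memory.
The bytes are already most-significant first: 0x75486B1CC7D7A506.
0x75486B1CC7D7A506 = 8451122472116790534.

8451122472116790534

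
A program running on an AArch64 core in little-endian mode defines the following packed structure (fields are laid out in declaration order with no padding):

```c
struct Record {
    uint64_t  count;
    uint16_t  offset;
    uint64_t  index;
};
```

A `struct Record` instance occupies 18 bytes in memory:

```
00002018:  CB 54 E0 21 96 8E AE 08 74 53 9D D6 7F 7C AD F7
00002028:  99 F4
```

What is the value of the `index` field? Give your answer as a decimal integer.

`index` follows `count` (8 B), `offset` (2 B), so it starts at offset 8 + 2 = 10 and occupies 8 bytes.
Bytes at offsets 10..17: 9D D6 7F 7C AD F7 99 F4.
Little-endian: lowest address holds the least-significant byte.
Reassemble most-significant byte first: F4 99 F7 AD 7C 7F D6 9D → 0xF499F7AD7C7FD69D.
0xF499F7AD7C7FD69D = 17625390941181302429.

17625390941181302429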